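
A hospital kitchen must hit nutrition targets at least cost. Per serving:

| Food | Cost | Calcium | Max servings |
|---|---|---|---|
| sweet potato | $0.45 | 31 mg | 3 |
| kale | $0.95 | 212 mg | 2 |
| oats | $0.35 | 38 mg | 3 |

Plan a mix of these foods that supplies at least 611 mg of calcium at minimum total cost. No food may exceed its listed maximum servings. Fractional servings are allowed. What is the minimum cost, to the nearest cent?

$4.01

Cost per mg of calcium: kale $0.0045, oats $0.0092, sweet potato $0.0145.
Take 2 servings of kale: +424.0 mg calcium for $1.90 (total $1.90, still need 187.0 mg).
Take 3 servings of oats: +114.0 mg calcium for $1.05 (total $2.95, still need 73.0 mg).
Take 2.355 servings of sweet potato: +73.0 mg calcium for $1.06 (total $4.01, still need 0.0 mg).
Greedy by cheapest-per-mg is optimal for a single linear constraint, so the minimum cost is $4.01.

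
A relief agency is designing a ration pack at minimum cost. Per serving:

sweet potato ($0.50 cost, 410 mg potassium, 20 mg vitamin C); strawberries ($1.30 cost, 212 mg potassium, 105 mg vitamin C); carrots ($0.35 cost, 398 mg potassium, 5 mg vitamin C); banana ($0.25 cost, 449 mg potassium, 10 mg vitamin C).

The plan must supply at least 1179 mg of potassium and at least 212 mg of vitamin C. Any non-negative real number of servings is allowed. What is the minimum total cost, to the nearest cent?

$2.85

Compare the cost at each extreme point of the feasible region.
sweet potato only: max(1179/410, 212/20) = 10.6 servings → $5.30.
strawberries only: max(1179/212, 212/105) = 5.561 servings → $7.23.
carrots only: max(1179/398, 212/5) = 42.4 servings → $14.84.
banana only: max(1179/449, 212/10) = 21.2 servings → $5.30.
sweet potato + strawberries with both tight: 2.032 servings and 1.632 servings → $3.14.
sweet potato + carrots: the both-tight solution has a negative serving — not a feasible corner.
sweet potato + banana: the both-tight solution has a negative serving — not a feasible corner.
strawberries + carrots with both tight: 1.927 servings and 1.936 servings → $3.18.
strawberries + banana with both tight: 1.852 servings and 1.751 servings → $2.85.
carrots + banana with both targets exact would need a negative amount; discard.
So the least-cost plan costs $2.85.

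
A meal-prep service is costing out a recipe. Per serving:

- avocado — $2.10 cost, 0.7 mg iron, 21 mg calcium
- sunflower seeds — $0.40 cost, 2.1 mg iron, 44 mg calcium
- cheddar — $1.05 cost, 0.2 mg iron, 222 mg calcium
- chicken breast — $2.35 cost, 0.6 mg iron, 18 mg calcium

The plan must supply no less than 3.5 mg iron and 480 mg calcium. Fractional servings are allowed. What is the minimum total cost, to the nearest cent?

This is a tiny linear program; its minimum lies at a vertex of the feasible set. List the vertices and price them.
avocado only: max(3.5/0.7, 480/21) = 22.86 servings → $48.00.
sunflower seeds only: max(3.5/2.1, 480/44) = 10.91 servings → $4.36.
cheddar only: max(3.5/0.2, 480/222) = 17.5 servings → $18.38.
chicken breast only: max(3.5/0.6, 480/18) = 26.67 servings → $62.67.
avocado + sunflower seeds with both targets exact would need a negative amount; discard.
avocado + cheddar with both tight: 4.504 servings and 1.736 servings → $11.28.
avocado + chicken breast (both tight): parallel constraints — no distinct corner.
sunflower seeds + cheddar with both tight: 1.489 servings and 1.867 servings → $2.56.
sunflower seeds + chicken breast: intersection lies outside the first quadrant.
cheddar + chicken breast with both tight: 1.736 servings and 5.255 servings → $14.17.
So the least-cost plan costs $2.56.

$2.56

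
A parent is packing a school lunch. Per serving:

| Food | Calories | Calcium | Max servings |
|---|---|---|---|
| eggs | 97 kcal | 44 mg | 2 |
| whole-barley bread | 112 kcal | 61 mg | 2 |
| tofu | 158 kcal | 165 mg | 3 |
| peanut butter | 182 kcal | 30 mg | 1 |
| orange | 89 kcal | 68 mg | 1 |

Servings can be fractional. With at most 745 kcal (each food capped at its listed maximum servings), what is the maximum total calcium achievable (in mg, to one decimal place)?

662.1 mg

Calcium per kcal: tofu 1.044, orange 0.764, whole-barley bread 0.5446, eggs 0.4536, peanut butter 0.1648.
Take 3 servings of tofu: uses 474 kcal, +495.0 mg calcium (running total 495.0 mg).
Take 1 serving of orange: uses 89 kcal, +68.0 mg calcium (running total 563.0 mg).
Take 1.625 servings of whole-barley bread: uses 182 kcal, +99.1 mg calcium (running total 662.1 mg).
Filling greedily by calcium-per-kcal is optimal for one linear limit, giving 662.1 mg.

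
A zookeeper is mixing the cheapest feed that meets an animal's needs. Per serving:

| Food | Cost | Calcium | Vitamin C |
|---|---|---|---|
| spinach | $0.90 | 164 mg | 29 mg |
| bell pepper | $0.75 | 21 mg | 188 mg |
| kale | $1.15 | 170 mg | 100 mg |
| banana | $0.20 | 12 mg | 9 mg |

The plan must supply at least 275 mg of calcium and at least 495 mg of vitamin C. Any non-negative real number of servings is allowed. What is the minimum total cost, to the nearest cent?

A basic optimal solution has at most two foods positive. Try each food alone and each pair with both targets met exactly.
spinach only: max(275/164, 495/29) = 17.07 servings → $15.36.
bell pepper only: max(275/21, 495/188) = 13.1 servings → $9.82.
kale only: max(275/170, 495/100) = 4.95 servings → $5.69.
banana only: max(275/12, 495/9) = 55 servings → $11.00.
spinach + bell pepper with both tight: 1.367 servings and 2.422 servings → $3.05.
spinach + kale with both targets exact would need a negative amount; discard.
spinach + banana: the both-tight solution has a negative serving — not a feasible corner.
bell pepper + kale with both tight: 1.897 servings and 1.383 servings → $3.01.
bell pepper + banana with both tight: 1.676 servings and 19.98 servings → $5.25.
kale + banana with both targets exact would need a negative amount; discard.
Cheapest feasible corner: $3.01.

$3.01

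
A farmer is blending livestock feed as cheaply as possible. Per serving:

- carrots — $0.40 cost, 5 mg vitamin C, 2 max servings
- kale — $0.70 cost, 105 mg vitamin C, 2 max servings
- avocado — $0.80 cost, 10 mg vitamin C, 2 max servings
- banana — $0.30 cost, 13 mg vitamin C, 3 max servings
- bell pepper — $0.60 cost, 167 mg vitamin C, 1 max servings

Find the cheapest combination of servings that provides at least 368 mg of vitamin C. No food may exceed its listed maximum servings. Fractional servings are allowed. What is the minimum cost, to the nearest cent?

Cost per mg of vitamin C: bell pepper $0.0036, kale $0.0067, banana $0.0231, carrots $0.0800, avocado $0.0800.
Take 1 serving of bell pepper: +167.0 mg vitamin C for $0.60 (total $0.60, still need 201.0 mg).
Take 1.914 servings of kale: +201.0 mg vitamin C for $1.34 (total $1.94, still need 0.0 mg).
Filling from the cheapest source first is optimal under one linear minimum: $1.94.

$1.94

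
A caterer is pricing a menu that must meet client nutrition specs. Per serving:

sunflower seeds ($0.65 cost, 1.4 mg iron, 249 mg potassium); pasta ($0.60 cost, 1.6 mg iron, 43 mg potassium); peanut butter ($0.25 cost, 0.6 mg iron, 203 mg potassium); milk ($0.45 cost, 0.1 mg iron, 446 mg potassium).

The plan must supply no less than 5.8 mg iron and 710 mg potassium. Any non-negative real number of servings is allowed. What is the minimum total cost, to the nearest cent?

Compare the cost at each extreme point of the feasible region.
sunflower seeds only: max(5.8/1.4, 710/249) = 4.143 servings → $2.69.
pasta only: max(5.8/1.6, 710/43) = 16.51 servings → $9.91.
peanut butter only: max(5.8/0.6, 710/203) = 9.667 servings → $2.42.
milk only: max(5.8/0.1, 710/446) = 58 servings → $26.10.
sunflower seeds + pasta with both tight: 2.622 servings and 1.331 servings → $2.50.
sunflower seeds + peanut butter: intersection lies outside the first quadrant.
sunflower seeds + milk: the both-tight solution has a negative serving — not a feasible corner.
pasta + peanut butter with both tight: 2.513 servings and 2.965 servings → $2.25.
pasta + milk with both tight: 3.547 servings and 1.25 servings → $2.69.
peanut butter + milk: intersection lies outside the first quadrant.
So the least-cost plan costs $2.25.

$2.25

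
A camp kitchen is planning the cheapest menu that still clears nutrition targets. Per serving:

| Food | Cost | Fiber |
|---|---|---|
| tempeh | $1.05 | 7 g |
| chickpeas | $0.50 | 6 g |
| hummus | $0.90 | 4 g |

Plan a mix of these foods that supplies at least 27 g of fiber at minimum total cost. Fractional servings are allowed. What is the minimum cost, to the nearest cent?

Cost per g of fiber: chickpeas $0.0833, tempeh $0.1500, hummus $0.2250.
With no serving limits, use only chickpeas: 27 g / 6 g = 4.5 servings × $0.50 = $2.25.

$2.25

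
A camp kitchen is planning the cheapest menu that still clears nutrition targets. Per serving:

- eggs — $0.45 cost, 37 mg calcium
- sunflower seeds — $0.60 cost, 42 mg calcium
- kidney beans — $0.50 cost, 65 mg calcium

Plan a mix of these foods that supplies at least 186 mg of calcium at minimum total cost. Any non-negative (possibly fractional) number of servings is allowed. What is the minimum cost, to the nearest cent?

$1.43

Cost per mg of calcium: kidney beans $0.0077, eggs $0.0122, sunflower seeds $0.0143.
With no serving limits, use only kidney beans: 186 mg / 65 mg = 2.862 servings × $0.50 = $1.43.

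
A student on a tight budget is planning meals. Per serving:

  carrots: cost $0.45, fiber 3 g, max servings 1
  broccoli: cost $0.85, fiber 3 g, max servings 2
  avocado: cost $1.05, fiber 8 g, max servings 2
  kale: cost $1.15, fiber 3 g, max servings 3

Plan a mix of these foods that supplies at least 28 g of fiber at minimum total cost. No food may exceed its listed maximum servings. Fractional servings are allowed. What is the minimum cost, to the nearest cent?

Cost per g of fiber: avocado $0.1313, carrots $0.1500, broccoli $0.2833, kale $0.3833.
Take 2 servings of avocado: +16.0 g fiber for $2.10 (total $2.10, still need 12.0 g).
Take 1 serving of carrots: +3.0 g fiber for $0.45 (total $2.55, still need 9.0 g).
Take 2 servings of broccoli: +6.0 g fiber for $1.70 (total $4.25, still need 3.0 g).
Take 1 serving of kale: +3.0 g fiber for $1.15 (total $5.40, still need 0.0 g).
Filling from the cheapest source first is optimal under one linear minimum: $5.40.

$5.40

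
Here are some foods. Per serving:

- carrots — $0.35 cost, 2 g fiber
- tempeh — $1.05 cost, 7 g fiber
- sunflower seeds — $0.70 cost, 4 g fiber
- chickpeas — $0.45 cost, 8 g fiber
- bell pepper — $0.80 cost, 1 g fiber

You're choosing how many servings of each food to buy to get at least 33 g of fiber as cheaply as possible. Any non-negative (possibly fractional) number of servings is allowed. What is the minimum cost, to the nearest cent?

Cost per g of fiber: chickpeas $0.0563, tempeh $0.1500, carrots $0.1750, sunflower seeds $0.1750, bell pepper $0.8000.
With no serving limits, use only chickpeas: 33 g / 8 g = 4.125 servings × $0.45 = $1.86.

$1.86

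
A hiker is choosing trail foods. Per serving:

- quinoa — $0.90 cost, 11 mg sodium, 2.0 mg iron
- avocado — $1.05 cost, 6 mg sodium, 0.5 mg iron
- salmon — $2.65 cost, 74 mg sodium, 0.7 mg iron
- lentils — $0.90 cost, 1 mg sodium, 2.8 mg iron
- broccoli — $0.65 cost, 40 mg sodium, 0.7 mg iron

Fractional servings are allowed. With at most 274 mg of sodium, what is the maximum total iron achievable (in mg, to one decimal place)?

767.2 mg

Iron per mg sodium: lentils 2.8, quinoa 0.1818, avocado 0.08333, broccoli 0.0175, salmon 0.009459.
With no serving limits, spend the whole sodium allowance on lentils: 274 mg / 1 mg × 2.8 mg = 767.2 mg.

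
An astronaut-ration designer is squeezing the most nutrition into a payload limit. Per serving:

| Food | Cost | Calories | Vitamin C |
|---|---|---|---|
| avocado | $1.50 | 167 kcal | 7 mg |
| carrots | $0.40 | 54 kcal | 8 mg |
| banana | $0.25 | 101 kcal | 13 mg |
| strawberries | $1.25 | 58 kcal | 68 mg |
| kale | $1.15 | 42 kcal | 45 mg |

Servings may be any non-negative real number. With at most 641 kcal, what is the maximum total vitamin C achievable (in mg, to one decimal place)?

751.5 mg

Vitamin C per kcal: strawberries 1.172, kale 1.071, carrots 0.1481, banana 0.1287, avocado 0.04192.
With no serving limits, spend the whole calories allowance on strawberries: 641 kcal / 58 kcal × 68 mg = 751.5 mg.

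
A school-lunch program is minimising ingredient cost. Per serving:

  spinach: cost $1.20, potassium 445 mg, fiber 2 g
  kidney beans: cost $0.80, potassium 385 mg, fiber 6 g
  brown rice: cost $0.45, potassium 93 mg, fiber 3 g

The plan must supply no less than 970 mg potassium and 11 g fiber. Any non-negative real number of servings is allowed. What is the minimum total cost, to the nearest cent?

$2.02

With two linear requirements the optimum uses one or two foods; enumerate the corners.
spinach only: max(970/445, 11/2) = 5.5 servings → $6.60.
kidney beans only: max(970/385, 11/6) = 2.519 servings → $2.02.
brown rice only: max(970/93, 11/3) = 10.43 servings → $4.69.
spinach + kidney beans with both tight: 0.8342 servings and 1.555 servings → $2.25.
spinach + brown rice with both tight: 1.642 servings and 2.572 servings → $3.13.
kidney beans + brown rice: the both-tight solution has a negative serving — not a feasible corner.
Cheapest feasible corner: $2.02.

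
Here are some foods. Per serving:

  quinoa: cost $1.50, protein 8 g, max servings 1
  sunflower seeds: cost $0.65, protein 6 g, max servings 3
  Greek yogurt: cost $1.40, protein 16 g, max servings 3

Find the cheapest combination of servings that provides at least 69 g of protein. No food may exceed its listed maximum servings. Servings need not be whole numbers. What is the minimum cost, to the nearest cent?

$6.71

Cost per g of protein: Greek yogurt $0.0875, sunflower seeds $0.1083, quinoa $0.1875.
Take 3 servings of Greek yogurt: +48.0 g protein for $4.20 (total $4.20, still need 21.0 g).
Take 3 servings of sunflower seeds: +18.0 g protein for $1.95 (total $6.15, still need 3.0 g).
Take 0.375 servings of quinoa: +3.0 g protein for $0.56 (total $6.71, still need 0.0 g).
Filling from the cheapest source first is optimal under one linear minimum: $6.71.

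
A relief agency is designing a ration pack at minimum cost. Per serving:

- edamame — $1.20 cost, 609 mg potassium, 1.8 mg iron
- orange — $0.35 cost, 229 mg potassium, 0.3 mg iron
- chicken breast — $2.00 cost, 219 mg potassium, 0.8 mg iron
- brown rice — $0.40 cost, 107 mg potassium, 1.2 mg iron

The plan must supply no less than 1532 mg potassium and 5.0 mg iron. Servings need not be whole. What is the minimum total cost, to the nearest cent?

$3.01

For a min-cost LP with two ≥-constraints, a basic feasible solution has at most two positive variables.
edamame only: max(1532/609, 5.0/1.8) = 2.778 servings → $3.33.
orange only: max(1532/229, 5.0/0.3) = 16.67 servings → $5.83.
chicken breast only: max(1532/219, 5.0/0.8) = 6.995 servings → $13.99.
brown rice only: max(1532/107, 5.0/1.2) = 14.32 servings → $5.73.
edamame + orange: the both-tight solution has a negative serving — not a feasible corner.
edamame + chicken breast with both tight: 1.404 servings and 3.09 servings → $7.87.
edamame + brown rice with both tight: 2.422 servings and 0.534 servings → $3.12.
orange + chicken breast with both tight: 1.111 servings and 5.833 servings → $12.06.
orange + brown rice with both tight: 5.37 servings and 2.824 servings → $3.01.
chicken breast + brown rice: the both-tight solution has a negative serving — not a feasible corner.
Cheapest feasible corner: $3.01.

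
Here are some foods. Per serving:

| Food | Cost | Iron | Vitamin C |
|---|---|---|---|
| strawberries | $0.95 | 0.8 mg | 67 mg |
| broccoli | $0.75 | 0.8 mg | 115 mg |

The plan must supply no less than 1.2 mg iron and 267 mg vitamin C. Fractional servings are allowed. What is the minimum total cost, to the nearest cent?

$1.74

An LP optimum is at a vertex; with two nutrient constraints at most two foods are used. Check each candidate.
strawberries only: max(1.2/0.8, 267/67) = 3.985 servings → $3.79.
broccoli only: max(1.2/0.8, 267/115) = 2.322 servings → $1.74.
strawberries + broccoli: intersection lies outside the first quadrant.
So the least-cost plan costs $1.74.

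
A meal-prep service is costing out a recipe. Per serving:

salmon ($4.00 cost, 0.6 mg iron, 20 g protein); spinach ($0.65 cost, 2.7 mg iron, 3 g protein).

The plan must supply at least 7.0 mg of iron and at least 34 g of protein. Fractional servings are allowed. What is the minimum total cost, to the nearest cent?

The cheapest plan sits at a corner of the feasible region — with two constraints it uses at most two foods.
salmon only: max(7.0/0.6, 34/20) = 11.67 servings → $46.67.
spinach only: max(7.0/2.7, 34/3) = 11.33 servings → $7.37.
salmon + spinach with both tight: 1.356 servings and 2.291 servings → $6.91.
Cheapest feasible corner: $6.91.

$6.91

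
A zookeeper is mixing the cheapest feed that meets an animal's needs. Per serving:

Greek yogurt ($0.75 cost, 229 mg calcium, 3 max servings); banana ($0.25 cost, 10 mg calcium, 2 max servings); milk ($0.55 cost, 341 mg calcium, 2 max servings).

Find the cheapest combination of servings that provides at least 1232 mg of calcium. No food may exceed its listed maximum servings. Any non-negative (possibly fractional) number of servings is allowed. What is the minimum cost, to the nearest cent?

$2.90

Cost per mg of calcium: milk $0.0016, Greek yogurt $0.0033, banana $0.0250.
Take 2 servings of milk: +682.0 mg calcium for $1.10 (total $1.10, still need 550.0 mg).
Take 2.402 servings of Greek yogurt: +550.0 mg calcium for $1.80 (total $2.90, still need 0.0 mg).
Greedy by cheapest-per-mg is optimal for a single linear constraint, so the minimum cost is $2.90.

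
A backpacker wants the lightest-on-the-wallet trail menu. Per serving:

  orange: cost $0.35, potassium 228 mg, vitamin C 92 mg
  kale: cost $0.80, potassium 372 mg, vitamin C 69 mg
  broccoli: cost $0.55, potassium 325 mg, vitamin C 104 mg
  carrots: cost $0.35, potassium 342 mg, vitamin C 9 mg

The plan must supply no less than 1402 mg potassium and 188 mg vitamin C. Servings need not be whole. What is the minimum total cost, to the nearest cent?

$1.64

Check every corner: each single food scaled to meet both minima, and each pair solved so both constraints bind.
orange only: max(1402/228, 188/92) = 6.149 servings → $2.15.
kale only: max(1402/372, 188/69) = 3.769 servings → $3.02.
broccoli only: max(1402/325, 188/104) = 4.314 servings → $2.37.
carrots only: max(1402/342, 188/9) = 20.89 servings → $7.31.
orange + kale: the both-tight solution has a negative serving — not a feasible corner.
orange + broccoli: the both-tight solution has a negative serving — not a feasible corner.
orange + carrots with both tight: 1.757 servings and 2.928 servings → $1.64.
kale + broccoli with both targets exact would need a negative amount; discard.
kale + carrots with both tight: 2.552 servings and 1.324 servings → $2.50.
broccoli + carrots with both tight: 1.583 servings and 2.595 servings → $1.78.
Cheapest feasible corner: $1.64.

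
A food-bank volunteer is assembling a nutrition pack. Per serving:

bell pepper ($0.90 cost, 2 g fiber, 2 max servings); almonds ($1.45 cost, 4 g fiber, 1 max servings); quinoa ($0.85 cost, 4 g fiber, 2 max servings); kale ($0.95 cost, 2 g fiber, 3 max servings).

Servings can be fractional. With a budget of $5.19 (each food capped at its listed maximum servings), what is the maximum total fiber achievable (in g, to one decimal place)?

Fiber per dollar: quinoa 4.706, almonds 2.759, bell pepper 2.222, kale 2.105.
Take 2 servings of quinoa: spends $1.70, +8.0 g fiber (running total 8.0 g).
Take 1 serving of almonds: spends $1.45, +4.0 g fiber (running total 12.0 g).
Take 2 servings of bell pepper: spends $1.80, +4.0 g fiber (running total 16.0 g).
Take 0.2526 servings of kale: spends $0.24, +0.5 g fiber (running total 16.5 g).
Filling greedily by fiber-per-dollar is optimal for one linear limit, giving 16.5 g.

16.5 g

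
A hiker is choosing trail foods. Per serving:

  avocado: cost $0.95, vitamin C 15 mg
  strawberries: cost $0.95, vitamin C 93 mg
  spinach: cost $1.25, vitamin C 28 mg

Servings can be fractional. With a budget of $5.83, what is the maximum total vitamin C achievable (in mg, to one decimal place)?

570.7 mg

Vitamin C per dollar: strawberries 97.89, spinach 22.4, avocado 15.79.
With no serving limits, spend the whole cost allowance on strawberries: $5.83 / $0.95 × 93 mg = 570.7 mg.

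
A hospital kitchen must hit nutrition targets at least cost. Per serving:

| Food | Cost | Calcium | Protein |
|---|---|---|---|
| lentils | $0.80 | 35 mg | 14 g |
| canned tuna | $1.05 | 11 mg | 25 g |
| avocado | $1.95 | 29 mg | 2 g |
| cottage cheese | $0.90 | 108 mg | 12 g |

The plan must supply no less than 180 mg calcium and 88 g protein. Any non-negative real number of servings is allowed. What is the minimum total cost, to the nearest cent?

$4.24

A basic optimal solution has at most two foods positive. Try each food alone and each pair with both targets met exactly.
lentils only: max(180/35, 88/14) = 6.286 servings → $5.03.
canned tuna only: max(180/11, 88/25) = 16.36 servings → $17.18.
avocado only: max(180/29, 88/2) = 44 servings → $85.80.
cottage cheese only: max(180/108, 88/12) = 7.333 servings → $6.60.
lentils + canned tuna with both tight: 4.899 servings and 0.7767 servings → $4.73.
lentils + avocado with both targets exact would need a negative amount; discard.
lentils + cottage cheese: intersection lies outside the first quadrant.
canned tuna + avocado with both tight: 3.118 servings and 5.024 servings → $13.07.
canned tuna + cottage cheese with both tight: 2.86 servings and 1.375 servings → $4.24.
avocado + cottage cheese: intersection lies outside the first quadrant.
Cheapest feasible corner: $4.24.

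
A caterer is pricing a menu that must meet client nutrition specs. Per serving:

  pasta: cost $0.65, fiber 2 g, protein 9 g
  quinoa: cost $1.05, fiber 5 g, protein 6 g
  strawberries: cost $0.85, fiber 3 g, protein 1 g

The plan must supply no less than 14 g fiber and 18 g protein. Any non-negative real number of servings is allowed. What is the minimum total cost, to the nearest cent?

$2.98

pasta only: max(14/2, 18/9) = 7 servings → $4.55.
quinoa only: max(14/5, 18/6) = 3 servings → $3.15.
strawberries only: max(14/3, 18/1) = 18 servings → $15.30.
pasta + quinoa with both tight: 0.1818 servings and 2.727 servings → $2.98.
pasta + strawberries with both tight: 1.6 servings and 3.6 servings → $4.10.
quinoa + strawberries: the both-tight solution has a negative serving — not a feasible corner.
So the least-cost plan costs $2.98.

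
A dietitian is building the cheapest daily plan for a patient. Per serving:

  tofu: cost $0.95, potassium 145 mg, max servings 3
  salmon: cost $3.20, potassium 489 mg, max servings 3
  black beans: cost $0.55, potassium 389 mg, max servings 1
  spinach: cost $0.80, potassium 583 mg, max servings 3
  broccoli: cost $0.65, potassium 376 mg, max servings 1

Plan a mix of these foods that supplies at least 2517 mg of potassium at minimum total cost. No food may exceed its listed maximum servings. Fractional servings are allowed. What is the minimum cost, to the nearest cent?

Cost per mg of potassium: spinach $0.0014, black beans $0.0014, broccoli $0.0017, salmon $0.0065, tofu $0.0066.
Take 3 servings of spinach: +1749.0 mg potassium for $2.40 (total $2.40, still need 768.0 mg).
Take 1 serving of black beans: +389.0 mg potassium for $0.55 (total $2.95, still need 379.0 mg).
Take 1 serving of broccoli: +376.0 mg potassium for $0.65 (total $3.60, still need 3.0 mg).
Take 0.006135 servings of salmon: +3.0 mg potassium for $0.02 (total $3.62, still need 0.0 mg).
Greedy by cheapest-per-mg is optimal for a single linear constraint, so the minimum cost is $3.62.

$3.62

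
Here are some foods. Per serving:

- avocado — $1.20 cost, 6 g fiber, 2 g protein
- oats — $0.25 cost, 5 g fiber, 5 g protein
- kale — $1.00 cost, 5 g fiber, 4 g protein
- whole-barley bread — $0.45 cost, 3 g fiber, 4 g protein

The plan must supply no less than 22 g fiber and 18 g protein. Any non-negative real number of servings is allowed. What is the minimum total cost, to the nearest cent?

For a min-cost LP with two ≥-constraints, a basic feasible solution has at most two positive variables.
avocado only: max(22/6, 18/2) = 9 servings → $10.80.
oats only: max(22/5, 18/5) = 4.4 servings → $1.10.
kale only: max(22/5, 18/4) = 4.5 servings → $4.50.
whole-barley bread only: max(22/3, 18/4) = 7.333 servings → $3.30.
avocado + oats with both tight: 1 serving and 3.2 servings → $2.00.
avocado + kale: the both-tight solution has a negative serving — not a feasible corner.
avocado + whole-barley bread with both tight: 1.889 servings and 3.556 servings → $3.87.
oats + kale with both tight: 0.4 servings and 4 servings → $4.10.
oats + whole-barley bread: intersection lies outside the first quadrant.
kale + whole-barley bread with both tight: 4.25 servings and 0.25 servings → $4.36.
Cheapest feasible corner: $1.10.

$1.10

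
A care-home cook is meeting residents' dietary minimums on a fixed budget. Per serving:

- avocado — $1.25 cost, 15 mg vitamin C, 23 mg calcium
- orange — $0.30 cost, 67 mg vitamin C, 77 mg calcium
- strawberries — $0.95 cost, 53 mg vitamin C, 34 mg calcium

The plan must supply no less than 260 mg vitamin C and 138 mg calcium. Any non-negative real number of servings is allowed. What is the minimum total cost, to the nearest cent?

A basic optimal solution has at most two foods positive. Try each food alone and each pair with both targets met exactly.
avocado only: max(260/15, 138/23) = 17.33 servings → $21.67.
orange only: max(260/67, 138/77) = 3.881 servings → $1.16.
strawberries only: max(260/53, 138/34) = 4.906 servings → $4.66.
avocado + orange: intersection lies outside the first quadrant.
avocado + strawberries: intersection lies outside the first quadrant.
orange + strawberries: intersection lies outside the first quadrant.
Cheapest feasible corner: $1.16.

$1.16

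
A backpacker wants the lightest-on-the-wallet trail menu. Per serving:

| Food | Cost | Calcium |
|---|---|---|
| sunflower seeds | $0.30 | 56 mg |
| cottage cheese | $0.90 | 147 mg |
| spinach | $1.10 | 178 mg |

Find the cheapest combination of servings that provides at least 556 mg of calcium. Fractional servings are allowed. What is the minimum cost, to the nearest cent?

Cost per mg of calcium: sunflower seeds $0.0054, cottage cheese $0.0061, spinach $0.0062.
With no serving limits, use only sunflower seeds: 556 mg / 56 mg = 9.929 servings × $0.30 = $2.98.

$2.98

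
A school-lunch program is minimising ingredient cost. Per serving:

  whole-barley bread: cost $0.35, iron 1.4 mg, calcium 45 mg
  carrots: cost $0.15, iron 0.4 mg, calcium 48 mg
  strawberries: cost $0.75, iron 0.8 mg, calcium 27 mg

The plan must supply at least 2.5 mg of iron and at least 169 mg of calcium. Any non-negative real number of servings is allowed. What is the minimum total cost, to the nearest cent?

Two binding constraints pin down two serving amounts, so the optimal mix uses at most two foods. The candidates are each food alone (scaled to the tighter of iron/calcium) and each pair with both constraints tight.
whole-barley bread only: max(2.5/1.4, 169/45) = 3.756 servings → $1.31.
carrots only: max(2.5/0.4, 169/48) = 6.25 servings → $0.94.
strawberries only: max(2.5/0.8, 169/27) = 6.259 servings → $4.69.
whole-barley bread + carrots with both tight: 1.065 servings and 2.522 servings → $0.75.
whole-barley bread + strawberries with both targets exact would need a negative amount; discard.
carrots + strawberries with both tight: 2.453 servings and 1.899 servings → $1.79.
Cheapest feasible corner: $0.75.

$0.75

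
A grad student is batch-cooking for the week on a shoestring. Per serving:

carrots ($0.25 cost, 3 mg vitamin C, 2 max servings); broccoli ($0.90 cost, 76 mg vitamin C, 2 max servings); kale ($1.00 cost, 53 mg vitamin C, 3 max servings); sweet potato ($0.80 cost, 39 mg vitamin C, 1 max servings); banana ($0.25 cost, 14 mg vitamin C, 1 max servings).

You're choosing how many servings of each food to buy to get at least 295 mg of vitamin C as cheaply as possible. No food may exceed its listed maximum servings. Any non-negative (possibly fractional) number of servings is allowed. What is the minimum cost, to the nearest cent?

$4.48

Cost per mg of vitamin C: broccoli $0.0118, banana $0.0179, kale $0.0189, sweet potato $0.0205, carrots $0.0833.
Take 2 servings of broccoli: +152.0 mg vitamin C for $1.80 (total $1.80, still need 143.0 mg).
Take 1 serving of banana: +14.0 mg vitamin C for $0.25 (total $2.05, still need 129.0 mg).
Take 2.434 servings of kale: +129.0 mg vitamin C for $2.43 (total $4.48, still need 0.0 mg).
Filling from the cheapest source first is optimal under one linear minimum: $4.48.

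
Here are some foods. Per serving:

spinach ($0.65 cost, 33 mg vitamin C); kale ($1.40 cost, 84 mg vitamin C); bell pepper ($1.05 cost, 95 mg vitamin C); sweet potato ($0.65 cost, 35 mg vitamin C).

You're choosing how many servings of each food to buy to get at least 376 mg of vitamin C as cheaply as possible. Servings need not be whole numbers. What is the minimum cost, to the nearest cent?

$4.16

Cost per mg of vitamin C: bell pepper $0.0111, kale $0.0167, sweet potato $0.0186, spinach $0.0197.
With no serving limits, use only bell pepper: 376 mg / 95 mg = 3.958 servings × $1.05 = $4.16.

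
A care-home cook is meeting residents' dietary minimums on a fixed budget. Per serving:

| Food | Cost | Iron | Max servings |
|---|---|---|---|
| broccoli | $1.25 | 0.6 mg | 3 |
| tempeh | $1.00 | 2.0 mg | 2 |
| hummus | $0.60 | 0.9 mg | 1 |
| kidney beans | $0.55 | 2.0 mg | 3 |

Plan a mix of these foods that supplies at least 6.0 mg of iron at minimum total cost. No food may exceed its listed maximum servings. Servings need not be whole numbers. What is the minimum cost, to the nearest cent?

$1.65

Cost per mg of iron: kidney beans $0.2750, tempeh $0.5000, hummus $0.6667, broccoli $2.0833.
Take 3 servings of kidney beans: +6.0 mg iron for $1.65 (total $1.65, still need 0.0 mg).
Greedy by cheapest-per-mg is optimal for a single linear constraint, so the minimum cost is $1.65.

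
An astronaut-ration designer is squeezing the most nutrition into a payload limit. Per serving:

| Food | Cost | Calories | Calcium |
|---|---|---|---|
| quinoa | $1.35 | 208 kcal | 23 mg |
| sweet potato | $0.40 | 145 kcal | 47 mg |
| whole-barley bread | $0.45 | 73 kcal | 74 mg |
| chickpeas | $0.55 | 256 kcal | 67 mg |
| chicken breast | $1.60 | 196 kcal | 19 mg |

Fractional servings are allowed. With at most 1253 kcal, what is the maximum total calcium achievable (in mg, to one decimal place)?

Calcium per kcal: whole-barley bread 1.014, sweet potato 0.3241, chickpeas 0.2617, quinoa 0.1106, chicken breast 0.09694.
With no serving limits, spend the whole calories allowance on whole-barley bread: 1253 kcal / 73 kcal × 74 mg = 1270.2 mg.

1270.2 mg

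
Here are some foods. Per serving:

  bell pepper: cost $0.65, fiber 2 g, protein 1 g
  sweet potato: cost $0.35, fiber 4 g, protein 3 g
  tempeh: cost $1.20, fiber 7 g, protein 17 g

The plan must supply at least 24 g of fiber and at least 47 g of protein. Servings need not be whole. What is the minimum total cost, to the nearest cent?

Minimising a linear cost over {fiber ≥ 24, protein ≥ 47, servings ≥ 0} — the optimum is at a vertex, using one or two foods.
bell pepper only: max(24/2, 47/1) = 47 servings → $30.55.
sweet potato only: max(24/4, 47/3) = 15.67 servings → $5.48.
tempeh only: max(24/7, 47/17) = 3.429 servings → $4.11.
bell pepper + sweet potato: the both-tight solution has a negative serving — not a feasible corner.
bell pepper + tempeh with both tight: 2.926 servings and 2.593 servings → $5.01.
sweet potato + tempeh with both tight: 1.681 servings and 2.468 servings → $3.55.
Cheapest feasible corner: $3.55.

$3.55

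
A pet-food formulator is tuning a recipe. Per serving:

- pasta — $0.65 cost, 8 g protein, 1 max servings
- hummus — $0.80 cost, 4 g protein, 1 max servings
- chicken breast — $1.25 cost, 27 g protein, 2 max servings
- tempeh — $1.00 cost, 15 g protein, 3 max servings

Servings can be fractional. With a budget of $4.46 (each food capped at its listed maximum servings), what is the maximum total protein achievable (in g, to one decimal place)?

83.4 g

Protein per dollar: chicken breast 21.6, tempeh 15, pasta 12.31, hummus 5.
Take 2 servings of chicken breast: spends $2.50, +54.0 g protein (running total 54.0 g).
Take 1.96 servings of tempeh: spends $1.96, +29.4 g protein (running total 83.4 g).
Greedy by best ratio exhausts the cost allowance optimally: 83.4 g.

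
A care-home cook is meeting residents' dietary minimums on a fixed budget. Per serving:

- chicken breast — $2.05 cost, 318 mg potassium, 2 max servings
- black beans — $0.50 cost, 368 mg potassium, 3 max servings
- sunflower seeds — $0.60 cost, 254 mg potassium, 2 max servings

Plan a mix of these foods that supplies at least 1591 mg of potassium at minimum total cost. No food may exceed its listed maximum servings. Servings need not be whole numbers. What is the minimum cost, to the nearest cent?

$2.65

Cost per mg of potassium: black beans $0.0014, sunflower seeds $0.0024, chicken breast $0.0064.
Take 3 servings of black beans: +1104.0 mg potassium for $1.50 (total $1.50, still need 487.0 mg).
Take 1.917 servings of sunflower seeds: +487.0 mg potassium for $1.15 (total $2.65, still need 0.0 mg).
Greedy by cheapest-per-mg is optimal for a single linear constraint, so the minimum cost is $2.65.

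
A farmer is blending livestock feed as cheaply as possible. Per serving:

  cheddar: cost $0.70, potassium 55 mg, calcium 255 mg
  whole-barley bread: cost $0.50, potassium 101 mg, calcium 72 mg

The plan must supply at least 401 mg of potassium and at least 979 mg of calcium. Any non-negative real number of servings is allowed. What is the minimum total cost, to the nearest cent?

$3.36

Compare the cost at each extreme point of the feasible region.
cheddar only: max(401/55, 979/255) = 7.291 servings → $5.10.
whole-barley bread only: max(401/101, 979/72) = 13.6 servings → $6.80.
cheddar + whole-barley bread with both tight: 3.212 servings and 2.221 servings → $3.36.
The minimum over all feasible corners is $3.36.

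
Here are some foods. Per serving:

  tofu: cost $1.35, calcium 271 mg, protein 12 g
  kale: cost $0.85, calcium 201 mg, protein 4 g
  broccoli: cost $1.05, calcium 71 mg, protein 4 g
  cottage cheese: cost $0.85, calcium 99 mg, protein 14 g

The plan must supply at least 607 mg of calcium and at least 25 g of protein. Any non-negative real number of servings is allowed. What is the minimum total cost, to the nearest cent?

An LP optimum is at a vertex; with two nutrient constraints at most two foods are used. Check each candidate.
tofu only: max(607/271, 25/12) = 2.24 servings → $3.02.
kale only: max(607/201, 25/4) = 6.25 servings → $5.31.
broccoli only: max(607/71, 25/4) = 8.549 servings → $8.98.
cottage cheese only: max(607/99, 25/14) = 6.131 servings → $5.21.
tofu + kale with both tight: 1.956 servings and 0.3833 servings → $2.97.
tofu + broccoli with both targets exact would need a negative amount; discard.
tofu + cottage cheese with both targets exact would need a negative amount; discard.
kale + broccoli with both tight: 1.256 servings and 4.994 servings → $6.31.
kale + cottage cheese with both tight: 2.491 servings and 1.074 servings → $3.03.
broccoli + cottage cheese: the both-tight solution has a negative serving — not a feasible corner.
Cheapest feasible corner: $2.97.

$2.97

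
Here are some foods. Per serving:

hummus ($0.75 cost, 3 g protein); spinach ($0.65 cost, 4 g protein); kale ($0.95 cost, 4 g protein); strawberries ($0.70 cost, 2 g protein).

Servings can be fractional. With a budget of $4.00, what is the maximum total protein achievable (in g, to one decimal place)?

Protein per dollar: spinach 6.154, kale 4.211, hummus 4, strawberries 2.857.
With no serving limits, spend the whole cost allowance on spinach: $4.00 / $0.65 × 4 g = 24.6 g.

24.6 g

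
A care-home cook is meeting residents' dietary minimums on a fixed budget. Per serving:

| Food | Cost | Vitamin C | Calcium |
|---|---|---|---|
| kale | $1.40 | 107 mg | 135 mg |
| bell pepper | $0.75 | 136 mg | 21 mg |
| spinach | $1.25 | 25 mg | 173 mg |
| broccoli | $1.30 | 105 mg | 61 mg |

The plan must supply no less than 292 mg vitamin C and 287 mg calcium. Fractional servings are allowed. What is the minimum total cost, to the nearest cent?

$3.20

With two linear requirements the optimum uses one or two foods; enumerate the corners.
kale only: max(292/107, 287/135) = 2.729 servings → $3.82.
bell pepper only: max(292/136, 287/21) = 13.67 servings → $10.25.
spinach only: max(292/25, 287/173) = 11.68 servings → $14.60.
broccoli only: max(292/105, 287/61) = 4.705 servings → $6.12.
kale + bell pepper with both tight: 2.042 servings and 0.5406 servings → $3.26.
kale + spinach: intersection lies outside the first quadrant.
kale + broccoli with both tight: 1.611 servings and 1.139 servings → $3.74.
bell pepper + spinach with both tight: 1.884 servings and 1.43 servings → $3.20.
bell pepper + broccoli with both targets exact would need a negative amount; discard.
spinach + broccoli with both tight: 0.7406 servings and 2.605 servings → $4.31.
The minimum over all feasible corners is $3.20.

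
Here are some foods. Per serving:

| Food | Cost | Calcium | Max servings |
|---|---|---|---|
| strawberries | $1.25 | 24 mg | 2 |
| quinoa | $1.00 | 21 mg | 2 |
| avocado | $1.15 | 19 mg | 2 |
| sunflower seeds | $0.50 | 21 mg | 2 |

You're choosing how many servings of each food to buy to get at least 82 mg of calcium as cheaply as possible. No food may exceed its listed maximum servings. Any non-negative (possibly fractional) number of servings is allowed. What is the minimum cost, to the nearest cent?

Cost per mg of calcium: sunflower seeds $0.0238, quinoa $0.0476, strawberries $0.0521, avocado $0.0605.
Take 2 servings of sunflower seeds: +42.0 mg calcium for $1.00 (total $1.00, still need 40.0 mg).
Take 1.905 servings of quinoa: +40.0 mg calcium for $1.90 (total $2.90, still need 0.0 mg).
Filling from the cheapest source first is optimal under one linear minimum: $2.90.

$2.90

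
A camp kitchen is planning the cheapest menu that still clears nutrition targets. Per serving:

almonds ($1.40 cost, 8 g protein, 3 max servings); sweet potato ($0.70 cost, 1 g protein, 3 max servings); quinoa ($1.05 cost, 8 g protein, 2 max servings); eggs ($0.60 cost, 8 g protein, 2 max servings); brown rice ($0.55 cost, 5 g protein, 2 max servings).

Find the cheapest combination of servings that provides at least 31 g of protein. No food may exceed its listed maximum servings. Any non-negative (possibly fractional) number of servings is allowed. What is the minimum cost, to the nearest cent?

Cost per g of protein: eggs $0.0750, brown rice $0.1100, quinoa $0.1313, almonds $0.1750, sweet potato $0.7000.
Take 2 servings of eggs: +16.0 g protein for $1.20 (total $1.20, still need 15.0 g).
Take 2 servings of brown rice: +10.0 g protein for $1.10 (total $2.30, still need 5.0 g).
Take 0.625 servings of quinoa: +5.0 g protein for $0.66 (total $2.96, still need 0.0 g).
Greedy by cheapest-per-g is optimal for a single linear constraint, so the minimum cost is $2.96.

$2.96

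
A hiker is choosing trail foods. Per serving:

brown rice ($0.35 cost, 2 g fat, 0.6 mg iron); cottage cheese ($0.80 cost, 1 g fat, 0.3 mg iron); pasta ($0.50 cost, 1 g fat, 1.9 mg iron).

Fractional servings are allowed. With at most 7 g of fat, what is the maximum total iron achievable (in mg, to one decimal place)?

13.3 mg

Iron per g fat: pasta 1.9, brown rice 0.3, cottage cheese 0.3.
With no serving limits, spend the whole fat allowance on pasta: 7 g / 1 g × 1.9 mg = 13.3 mg.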